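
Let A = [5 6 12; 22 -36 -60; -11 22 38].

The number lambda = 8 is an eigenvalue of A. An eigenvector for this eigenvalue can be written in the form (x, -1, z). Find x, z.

We need (A - 8I)v = 0.
A - 8I = [[-3, 6, 12], [22, -44, -60], [-11, 22, 30]].
Row 1: (-3)·x + (6)·-1 + (12)·z = 0
Row 2: (22)·x + (-44)·-1 + (-60)·z = 0
Row 3: (-11)·x + (22)·-1 + (30)·z = 0
Solving gives x = -2, z = 0.
Check: A·(-2, -1, 0) = (-16, -8, 0) = 8·(-2, -1, 0).

-2, 0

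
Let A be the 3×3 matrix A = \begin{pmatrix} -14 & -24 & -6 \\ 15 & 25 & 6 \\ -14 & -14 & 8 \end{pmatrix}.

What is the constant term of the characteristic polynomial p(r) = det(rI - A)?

-80

p(0) = det(0·I − A) = det(−A) = (−1)^3·det(A).
det(A) = 80, so p(0) = -80.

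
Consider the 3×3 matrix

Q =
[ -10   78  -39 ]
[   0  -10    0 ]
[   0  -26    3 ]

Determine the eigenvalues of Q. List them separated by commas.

-10, -10, 3

The characteristic polynomial is p(λ) = det(λI - Q).
Expanding the 3×3 determinant: p(λ) = λ^3 + 17λ^2 + 40λ - 300.
Rational-root test: λ = 3 gives p(3) = 0.
Dividing by (λ - 3) leaves λ^2 + 20λ + 100.
The quadratic factor is (λ + 10)^2.
Eigenvalues: -10, -10, 3.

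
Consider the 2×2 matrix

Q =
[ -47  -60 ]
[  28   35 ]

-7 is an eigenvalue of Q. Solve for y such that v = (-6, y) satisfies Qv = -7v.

4

We need (Q + 7I)v = 0.
Q + 7I = [[-40, -60], [28, 42]].
Row 1: (-40)·-6 + (-60)·y = 0
Row 2: (28)·-6 + (42)·y = 0
Solving gives y = 4.
Check: Q·(-6, 4) = (42, -28) = -7·(-6, 4).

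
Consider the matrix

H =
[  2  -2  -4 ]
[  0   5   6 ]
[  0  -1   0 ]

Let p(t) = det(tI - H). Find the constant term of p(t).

-12

p(t) = t^3 - 7t^2 + 16t - 12.
The constant term is -12.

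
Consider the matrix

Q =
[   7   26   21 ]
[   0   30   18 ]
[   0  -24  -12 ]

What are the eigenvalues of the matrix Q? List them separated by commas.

Compute the characteristic polynomial p(λ) = det(λI - Q).
Expanding the 3×3 determinant: p(λ) = λ^3 - 25λ^2 + 198λ - 504.
Since p(12) = 0, λ = 12 is a root.
Dividing by (λ - 12) leaves λ^2 - 13λ + 42.
The quadratic factors as (λ - 6)·(λ - 7).
Eigenvalues: 6, 7, 12.

6, 7, 12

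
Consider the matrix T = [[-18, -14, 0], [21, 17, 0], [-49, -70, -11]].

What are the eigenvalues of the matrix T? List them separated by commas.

Set up det(rI - T) = 0.
Expanding the 3×3 determinant: p(r) = r^3 + 12r^2 - r - 132.
Try r = 3: p(3) = 0, so 3 is a root.
Factor out (r - 3): p(r) = (r - 3)·(r^2 + 15r + 44).
The quadratic factors as (r + 11)·(r + 4).
Eigenvalues: -11, -4, 3.

-11, -4, 3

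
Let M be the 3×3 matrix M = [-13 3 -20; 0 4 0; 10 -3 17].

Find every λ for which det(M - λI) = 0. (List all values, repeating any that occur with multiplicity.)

Set up det(rI - M) = 0.
Expanding the 3×3 determinant: p(r) = r^3 - 8r^2 - 5r + 84.
Rational-root test: r = -3 gives p(-3) = 0.
Factor out (r + 3): p(r) = (r + 3)·(r^2 - 11r + 28).
The quadratic factors as (r - 4)·(r - 7).
Eigenvalues: -3, 4, 7.

-3, 4, 7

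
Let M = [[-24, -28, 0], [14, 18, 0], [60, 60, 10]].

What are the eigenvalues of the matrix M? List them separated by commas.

-10, 4, 10

Compute the characteristic polynomial p(λ) = det(λI - M).
Cofactor expansion gives p(λ) = λ^3 - 4λ^2 - 100λ + 400.
Rational-root test: λ = -10 gives p(-10) = 0.
Factor out (λ + 10): p(λ) = (λ + 10)·(λ^2 - 14λ + 40).
The quadratic factors as (λ - 4)·(λ - 10).
Eigenvalues: -10, 4, 10.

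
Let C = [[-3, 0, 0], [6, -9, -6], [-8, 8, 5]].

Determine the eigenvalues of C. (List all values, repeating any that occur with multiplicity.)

The characteristic polynomial is p(t) = det(tI - C).
Expanding along the first row, p(t) = t^3 + 7t^2 + 15t + 9.
Since p(-1) = 0, t = -1 is a root.
Dividing by (t + 1) leaves t^2 + 6t + 9.
The quadratic factor is (t + 3)^2.
Eigenvalues: -3, -3, -1.

-3, -3, -1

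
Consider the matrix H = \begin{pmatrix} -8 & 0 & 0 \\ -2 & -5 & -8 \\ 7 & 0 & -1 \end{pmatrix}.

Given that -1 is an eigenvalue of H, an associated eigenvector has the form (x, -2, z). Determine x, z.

We need (H + 1I)v = 0.
H + 1I = [[-7, 0, 0], [-2, -4, -8], [7, 0, 0]].
Row 1: (-7)·x + (0)·-2 + (0)·z = 0
Row 2: (-2)·x + (-4)·-2 + (-8)·z = 0
Row 3: (7)·x + (0)·-2 + (0)·z = 0
Solving gives x = 0, z = 1.
Check: H·(0, -2, 1) = (0, 2, -1) = -1·(0, -2, 1).

0, 1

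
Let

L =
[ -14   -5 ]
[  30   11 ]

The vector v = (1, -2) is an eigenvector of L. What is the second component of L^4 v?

First find the eigenvalue: Lv = (-4, 8) = -4·(1, -2), so λ = -4.
Then L^4 v = λ^4·v = (-4)^4·(1, -2) = 256·(1, -2) = (256, -512).

-512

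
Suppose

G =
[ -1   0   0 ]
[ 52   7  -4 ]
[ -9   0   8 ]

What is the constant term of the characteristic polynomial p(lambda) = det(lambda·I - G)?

56

p(0) = det(0·I − G) = det(−G) = (−1)^3·det(G).
det(G) = -56, so p(0) = 56.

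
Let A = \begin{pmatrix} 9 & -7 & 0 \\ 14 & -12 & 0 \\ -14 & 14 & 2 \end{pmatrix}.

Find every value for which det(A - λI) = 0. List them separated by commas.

-5, 2, 2

Compute the characteristic polynomial p(r) = det(rI - A).
Expanding along the first row, p(r) = r^3 + r^2 - 16r + 20.
Try r = 2: p(2) = 0, so 2 is a root.
Dividing by (r - 2) leaves r^2 + 3r - 10.
The quadratic factors as (r + 5)·(r - 2).
Eigenvalues: -5, 2, 2.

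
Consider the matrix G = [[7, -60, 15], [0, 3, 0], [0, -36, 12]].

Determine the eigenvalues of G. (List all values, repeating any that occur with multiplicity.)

3, 7, 12

The characteristic polynomial is p(μ) = det(μI - G).
Cofactor expansion gives p(μ) = μ^3 - 22μ^2 + 141μ - 252.
Rational-root test: μ = 3 gives p(3) = 0.
Factor out (μ - 3): p(μ) = (μ - 3)·(μ^2 - 19μ + 84).
The quadratic factors as (μ - 7)·(μ - 12).
Eigenvalues: 3, 7, 12.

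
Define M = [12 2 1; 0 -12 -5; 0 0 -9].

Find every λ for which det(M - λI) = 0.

M is upper triangular, so its eigenvalues are the diagonal entries.
Diagonal: 12, -12, -9.

-12, -9, 12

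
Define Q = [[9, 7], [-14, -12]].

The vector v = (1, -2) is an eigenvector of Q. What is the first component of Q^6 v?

15625

First find the eigenvalue: Qv = (-5, 10) = -5·(1, -2), so λ = -5.
Then Q^6 v = λ^6·v = (-5)^6·(1, -2) = 15625·(1, -2) = (15625, -31250).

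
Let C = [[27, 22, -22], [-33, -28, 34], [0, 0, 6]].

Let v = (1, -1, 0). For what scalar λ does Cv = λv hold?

5

Compute Cv: C·(1, -1, 0) = (5, -5, 0).
Since Cv = λv, compare component 1: 5 = λ·1, so λ = 5.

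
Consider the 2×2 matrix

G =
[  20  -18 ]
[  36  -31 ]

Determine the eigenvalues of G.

det(G - lambda·I) = (20 - lambda)(-31 - lambda) - (-18)·(36) = lambda^2 + 11·lambda + 28.
This factors as (lambda + 7)·(lambda + 4) = 0.
Eigenvalues: -7, -4.

-7, -4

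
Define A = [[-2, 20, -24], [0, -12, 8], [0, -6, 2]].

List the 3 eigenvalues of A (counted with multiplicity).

-6, -4, -2

Set up det(μI - A) = 0.
Expanding along the first row, p(μ) = μ^3 + 12μ^2 + 44μ + 48.
Rational-root test: μ = -2 gives p(-2) = 0.
Dividing by (μ + 2) leaves μ^2 + 10μ + 24.
The quadratic factors as (μ + 6)·(μ + 4).
Eigenvalues: -6, -4, -2.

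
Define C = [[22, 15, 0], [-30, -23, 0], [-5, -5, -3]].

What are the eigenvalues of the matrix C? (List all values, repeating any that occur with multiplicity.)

-8, -3, 7

Set up det(rI - C) = 0.
Cofactor expansion gives p(r) = r^3 + 4r^2 - 53r - 168.
Try r = -3: p(-3) = 0, so -3 is a root.
Factor out (r + 3): p(r) = (r + 3)·(r^2 + r - 56).
The quadratic factors as (r + 8)·(r - 7).
Eigenvalues: -8, -3, 7.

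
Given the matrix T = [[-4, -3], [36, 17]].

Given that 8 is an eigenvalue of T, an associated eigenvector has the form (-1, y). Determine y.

We need (T - 8I)v = 0.
T - 8I = [[-12, -3], [36, 9]].
Row 1: (-12)·-1 + (-3)·y = 0
Row 2: (36)·-1 + (9)·y = 0
Solving gives y = 4.
Check: T·(-1, 4) = (-8, 32) = 8·(-1, 4).

4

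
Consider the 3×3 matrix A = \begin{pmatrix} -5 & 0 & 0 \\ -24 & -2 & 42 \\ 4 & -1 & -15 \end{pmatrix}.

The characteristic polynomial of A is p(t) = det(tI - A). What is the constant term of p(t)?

360

p(t) = t^3 + 22t^2 + 157t + 360.
The constant term is 360.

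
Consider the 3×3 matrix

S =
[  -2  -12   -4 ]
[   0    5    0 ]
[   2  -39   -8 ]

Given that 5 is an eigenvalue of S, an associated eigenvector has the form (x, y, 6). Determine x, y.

We need (S - 5I)v = 0.
S - 5I = [[-7, -12, -4], [0, 0, 0], [2, -39, -13]].
Row 1: (-7)·x + (-12)·y + (-4)·6 = 0
Row 2: (0)·x + (0)·y + (0)·6 = 0
Row 3: (2)·x + (-39)·y + (-13)·6 = 0
Solving gives x = 0, y = -2.
Check: S·(0, -2, 6) = (0, -10, 30) = 5·(0, -2, 6).

0, -2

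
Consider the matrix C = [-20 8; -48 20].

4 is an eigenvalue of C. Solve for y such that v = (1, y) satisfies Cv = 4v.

We need (C - 4I)v = 0.
C - 4I = [[-24, 8], [-48, 16]].
Row 1: (-24)·1 + (8)·y = 0
Row 2: (-48)·1 + (16)·y = 0
Solving gives y = 3.
Check: C·(1, 3) = (4, 12) = 4·(1, 3).

3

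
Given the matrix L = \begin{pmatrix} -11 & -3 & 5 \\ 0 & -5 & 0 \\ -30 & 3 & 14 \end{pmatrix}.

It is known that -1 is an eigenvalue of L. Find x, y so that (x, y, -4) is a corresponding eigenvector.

We need (L + 1I)v = 0.
L + 1I = [[-10, -3, 5], [0, -4, 0], [-30, 3, 15]].
Row 1: (-10)·x + (-3)·y + (5)·-4 = 0
Row 2: (0)·x + (-4)·y + (0)·-4 = 0
Row 3: (-30)·x + (3)·y + (15)·-4 = 0
Solving gives x = -2, y = 0.
Check: L·(-2, 0, -4) = (2, 0, 4) = -1·(-2, 0, -4).

-2, 0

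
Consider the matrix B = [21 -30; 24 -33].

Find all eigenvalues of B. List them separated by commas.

det(B - λI) = (21 - λ)(-33 - λ) - (-30)·(24) = λ^2 + 12λ + 27.
This factors as (λ + 9)·(λ + 3) = 0.
Eigenvalues: -9, -3.

-9, -3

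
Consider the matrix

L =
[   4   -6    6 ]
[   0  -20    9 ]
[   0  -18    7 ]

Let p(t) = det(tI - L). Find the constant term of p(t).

p(t) = t^3 + 9t^2 - 30t - 88.
The constant term is -88.

-88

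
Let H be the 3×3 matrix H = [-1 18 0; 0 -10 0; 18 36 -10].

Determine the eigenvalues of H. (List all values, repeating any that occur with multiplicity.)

-10, -10, -1

The characteristic polynomial is p(t) = det(tI - H).
Expanding the 3×3 determinant: p(t) = t^3 + 21t^2 + 120t + 100.
Since p(-10) = 0, t = -10 is a root.
Factor out (t + 10): p(t) = (t + 10)·(t^2 + 11t + 10).
The quadratic factors as (t + 10)·(t + 1).
Eigenvalues: -10, -10, -1.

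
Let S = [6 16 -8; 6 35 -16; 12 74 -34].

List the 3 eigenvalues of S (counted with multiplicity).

Compute the characteristic polynomial p(r) = det(rI - S).
Expanding along the first row, p(r) = r^3 - 7r^2 + 36.
Try r = -2: p(-2) = 0, so -2 is a root.
Dividing by (r + 2) leaves r^2 - 9r + 18.
The quadratic factors as (r - 3)·(r - 6).
Eigenvalues: -2, 3, 6.

-2, 3, 6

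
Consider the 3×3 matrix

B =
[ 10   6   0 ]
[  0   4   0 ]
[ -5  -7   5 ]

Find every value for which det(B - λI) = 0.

4, 5, 10

Set up det(lambda·I - B) = 0.
Expanding the 3×3 determinant: p(lambda) = lambda^3 - 19·lambda^2 + 110·lambda - 200.
Rational-root test: lambda = 5 gives p(5) = 0.
Dividing by (lambda - 5) leaves lambda^2 - 14·lambda + 40.
The quadratic factors as (lambda - 4)·(lambda - 10).
Eigenvalues: 4, 5, 10.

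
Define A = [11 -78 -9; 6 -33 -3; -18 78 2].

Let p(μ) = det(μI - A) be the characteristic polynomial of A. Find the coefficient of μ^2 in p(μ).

20

The coefficient of μ^2 of det(μI - A) is −trace(A).
trace(A) = (11) + (-33) + (2) = -20, so the coefficient is 20.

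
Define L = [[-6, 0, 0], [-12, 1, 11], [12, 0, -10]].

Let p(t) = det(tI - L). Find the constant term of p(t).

p(t) = t^3 + 15t^2 + 44t - 60.
The constant term is -60.

-60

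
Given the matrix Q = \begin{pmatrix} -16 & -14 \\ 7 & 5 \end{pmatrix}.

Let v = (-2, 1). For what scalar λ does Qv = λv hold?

Compute Qv: Q·(-2, 1) = (18, -9).
Since Qv = λv, compare component 1: 18 = λ·-2, so λ = -9.

-9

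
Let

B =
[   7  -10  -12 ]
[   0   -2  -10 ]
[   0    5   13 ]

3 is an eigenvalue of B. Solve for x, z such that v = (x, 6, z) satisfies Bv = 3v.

We need (B - 3I)v = 0.
B - 3I = [[4, -10, -12], [0, -5, -10], [0, 5, 10]].
Row 1: (4)·x + (-10)·6 + (-12)·z = 0
Row 2: (0)·x + (-5)·6 + (-10)·z = 0
Row 3: (0)·x + (5)·6 + (10)·z = 0
Solving gives x = 6, z = -3.
Check: B·(6, 6, -3) = (18, 18, -9) = 3·(6, 6, -3).

6, -3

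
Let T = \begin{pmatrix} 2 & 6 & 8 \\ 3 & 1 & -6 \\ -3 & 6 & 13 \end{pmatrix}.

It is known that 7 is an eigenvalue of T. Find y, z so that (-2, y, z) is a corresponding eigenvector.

We need (T - 7I)v = 0.
T - 7I = [[-5, 6, 8], [3, -6, -6], [-3, 6, 6]].
Row 1: (-5)·-2 + (6)·y + (8)·z = 0
Row 2: (3)·-2 + (-6)·y + (-6)·z = 0
Row 3: (-3)·-2 + (6)·y + (6)·z = 0
Solving gives y = 1, z = -2.
Check: T·(-2, 1, -2) = (-14, 7, -14) = 7·(-2, 1, -2).

1, -2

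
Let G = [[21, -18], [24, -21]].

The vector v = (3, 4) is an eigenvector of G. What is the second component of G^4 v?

First find the eigenvalue: Gv = (-9, -12) = -3·(3, 4), so λ = -3.
Then G^4 v = λ^4·v = (-3)^4·(3, 4) = 81·(3, 4) = (243, 324).

324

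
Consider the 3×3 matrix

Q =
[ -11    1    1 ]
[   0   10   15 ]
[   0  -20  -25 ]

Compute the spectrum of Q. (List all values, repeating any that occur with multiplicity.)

Set up det(λI - Q) = 0.
Cofactor expansion gives p(λ) = λ^3 + 26λ^2 + 215λ + 550.
Rational-root test: λ = -5 gives p(-5) = 0.
Dividing by (λ + 5) leaves λ^2 + 21λ + 110.
The quadratic factors as (λ + 11)·(λ + 10).
Eigenvalues: -11, -10, -5.

-11, -10, -5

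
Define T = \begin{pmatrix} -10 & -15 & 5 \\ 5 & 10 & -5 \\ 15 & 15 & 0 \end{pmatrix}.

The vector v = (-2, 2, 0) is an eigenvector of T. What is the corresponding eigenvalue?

Compute Tv: T·(-2, 2, 0) = (-10, 10, 0).
Since Tv = λv, compare component 1: -10 = λ·-2, so λ = 5.

5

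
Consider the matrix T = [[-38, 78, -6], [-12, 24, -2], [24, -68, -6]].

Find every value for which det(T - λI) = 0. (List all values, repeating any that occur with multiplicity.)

The characteristic polynomial is p(λ) = det(λI - T).
Cofactor expansion gives p(λ) = λ^3 + 20λ^2 + 116λ + 160.
Since p(-2) = 0, λ = -2 is a root.
Dividing by (λ + 2) leaves λ^2 + 18λ + 80.
The quadratic factors as (λ + 10)·(λ + 8).
Eigenvalues: -10, -8, -2.

-10, -8, -2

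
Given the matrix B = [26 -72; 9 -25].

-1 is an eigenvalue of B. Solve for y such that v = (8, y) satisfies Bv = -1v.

3

We need (B + 1I)v = 0.
B + 1I = [[27, -72], [9, -24]].
Row 1: (27)·8 + (-72)·y = 0
Row 2: (9)·8 + (-24)·y = 0
Solving gives y = 3.
Check: B·(8, 3) = (-8, -3) = -1·(8, 3).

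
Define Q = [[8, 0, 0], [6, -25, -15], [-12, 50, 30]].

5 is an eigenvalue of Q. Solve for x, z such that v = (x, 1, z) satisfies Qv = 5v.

We need (Q - 5I)v = 0.
Q - 5I = [[3, 0, 0], [6, -30, -15], [-12, 50, 25]].
Row 1: (3)·x + (0)·1 + (0)·z = 0
Row 2: (6)·x + (-30)·1 + (-15)·z = 0
Row 3: (-12)·x + (50)·1 + (25)·z = 0
Solving gives x = 0, z = -2.
Check: Q·(0, 1, -2) = (0, 5, -10) = 5·(0, 1, -2).

0, -2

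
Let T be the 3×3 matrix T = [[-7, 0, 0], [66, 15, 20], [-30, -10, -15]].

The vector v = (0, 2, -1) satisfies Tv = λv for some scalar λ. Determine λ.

Compute Tv: T·(0, 2, -1) = (0, 10, -5).
Since Tv = λv, compare component 2: 10 = λ·2, so λ = 5.

5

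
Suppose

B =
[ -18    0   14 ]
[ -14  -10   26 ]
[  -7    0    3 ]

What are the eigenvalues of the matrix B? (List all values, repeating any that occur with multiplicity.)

-11, -10, -4

The characteristic polynomial is p(μ) = det(μI - B).
Expanding the 3×3 determinant: p(μ) = μ^3 + 25μ^2 + 194μ + 440.
Rational-root test: μ = -4 gives p(-4) = 0.
Dividing by (μ + 4) leaves μ^2 + 21μ + 110.
The quadratic factors as (μ + 11)·(μ + 10).
Eigenvalues: -11, -10, -4.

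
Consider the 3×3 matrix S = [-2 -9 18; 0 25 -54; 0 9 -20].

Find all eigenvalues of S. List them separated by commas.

-2, -2, 7

Compute the characteristic polynomial p(lambda) = det(lambda·I - S).
Cofactor expansion gives p(lambda) = lambda^3 - 3·lambda^2 - 24·lambda - 28.
Since p(-2) = 0, lambda = -2 is a root.
Factor out (lambda + 2): p(lambda) = (lambda + 2)·(lambda^2 - 5·lambda - 14).
The quadratic factors as (lambda + 2)·(lambda - 7).
Eigenvalues: -2, -2, 7.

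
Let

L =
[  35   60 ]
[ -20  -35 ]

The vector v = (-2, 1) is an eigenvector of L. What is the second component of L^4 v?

First find the eigenvalue: Lv = (-10, 5) = 5·(-2, 1), so λ = 5.
Then L^4 v = λ^4·v = 5^4·(-2, 1) = 625·(-2, 1) = (-1250, 625).

625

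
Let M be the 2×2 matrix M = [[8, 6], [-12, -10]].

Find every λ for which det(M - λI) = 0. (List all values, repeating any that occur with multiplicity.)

det(M - μI) = (8 - μ)(-10 - μ) - (6)·(-12) = μ^2 + 2μ - 8.
This factors as (μ + 4)·(μ - 2) = 0.
Eigenvalues: -4, 2.

-4, 2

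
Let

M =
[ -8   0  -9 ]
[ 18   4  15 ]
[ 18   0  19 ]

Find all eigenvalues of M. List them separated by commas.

The characteristic polynomial is p(λ) = det(λI - M).
Cofactor expansion gives p(λ) = λ^3 - 15λ^2 + 54λ - 40.
Try λ = 1: p(1) = 0, so 1 is a root.
Factor out (λ - 1): p(λ) = (λ - 1)·(λ^2 - 14λ + 40).
The quadratic factors as (λ - 4)·(λ - 10).
Eigenvalues: 1, 4, 10.

1, 4, 10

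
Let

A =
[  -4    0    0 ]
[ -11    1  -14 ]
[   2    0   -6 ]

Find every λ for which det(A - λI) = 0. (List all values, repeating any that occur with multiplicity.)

The characteristic polynomial is p(t) = det(tI - A).
Expanding the 3×3 determinant: p(t) = t^3 + 9t^2 + 14t - 24.
Try t = -4: p(-4) = 0, so -4 is a root.
Factor out (t + 4): p(t) = (t + 4)·(t^2 + 5t - 6).
The quadratic factors as (t + 6)·(t - 1).
Eigenvalues: -6, -4, 1.

-6, -4, 1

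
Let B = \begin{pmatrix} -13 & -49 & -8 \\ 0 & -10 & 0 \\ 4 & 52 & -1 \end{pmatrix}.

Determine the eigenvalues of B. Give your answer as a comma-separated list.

Set up det(rI - B) = 0.
Expanding along the first row, p(r) = r^3 + 24r^2 + 185r + 450.
Since p(-10) = 0, r = -10 is a root.
Dividing by (r + 10) leaves r^2 + 14r + 45.
The quadratic factors as (r + 9)·(r + 5).
Eigenvalues: -10, -9, -5.

-10, -9, -5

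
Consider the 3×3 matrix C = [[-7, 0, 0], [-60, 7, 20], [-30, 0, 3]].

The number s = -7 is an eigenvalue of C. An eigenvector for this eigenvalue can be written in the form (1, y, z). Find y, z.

0, 3

We need (C + 7I)v = 0.
C + 7I = [[0, 0, 0], [-60, 14, 20], [-30, 0, 10]].
Row 1: (0)·1 + (0)·y + (0)·z = 0
Row 2: (-60)·1 + (14)·y + (20)·z = 0
Row 3: (-30)·1 + (0)·y + (10)·z = 0
Solving gives y = 0, z = 3.
Check: C·(1, 0, 3) = (-7, 0, -21) = -7·(1, 0, 3).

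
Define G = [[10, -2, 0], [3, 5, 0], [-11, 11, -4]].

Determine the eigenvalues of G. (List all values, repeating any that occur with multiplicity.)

Compute the characteristic polynomial p(μ) = det(μI - G).
Cofactor expansion gives p(μ) = μ^3 - 11μ^2 - 4μ + 224.
Rational-root test: μ = 7 gives p(7) = 0.
Factor out (μ - 7): p(μ) = (μ - 7)·(μ^2 - 4μ - 32).
The quadratic factors as (μ + 4)·(μ - 8).
Eigenvalues: -4, 7, 8.

-4, 7, 8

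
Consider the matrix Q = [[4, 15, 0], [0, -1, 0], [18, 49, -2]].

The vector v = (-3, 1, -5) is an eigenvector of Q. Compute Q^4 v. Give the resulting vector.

(-3, 1, -5)

First find the eigenvalue: Qv = (3, -1, 5) = -1·(-3, 1, -5), so λ = -1.
Then Q^4 v = λ^4·v = (-1)^4·(-3, 1, -5) = 1·(-3, 1, -5) = (-3, 1, -5).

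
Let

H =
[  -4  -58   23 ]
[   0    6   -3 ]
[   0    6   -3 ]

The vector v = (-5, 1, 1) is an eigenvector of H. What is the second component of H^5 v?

First find the eigenvalue: Hv = (-15, 3, 3) = 3·(-5, 1, 1), so λ = 3.
Then H^5 v = λ^5·v = 3^5·(-5, 1, 1) = 243·(-5, 1, 1) = (-1215, 243, 243).

243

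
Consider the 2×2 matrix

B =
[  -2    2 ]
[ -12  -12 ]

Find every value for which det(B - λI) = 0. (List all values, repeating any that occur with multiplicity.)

-8, -6

det(B - sI) = (-2 - s)(-12 - s) - (2)·(-12) = s^2 + 14s + 48.
This factors as (s + 8)·(s + 6) = 0.
Eigenvalues: -8, -6.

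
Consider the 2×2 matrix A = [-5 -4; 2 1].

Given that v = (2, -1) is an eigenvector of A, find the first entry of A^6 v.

First find the eigenvalue: Av = (-6, 3) = -3·(2, -1), so λ = -3.
Then A^6 v = λ^6·v = (-3)^6·(2, -1) = 729·(2, -1) = (1458, -729).

1458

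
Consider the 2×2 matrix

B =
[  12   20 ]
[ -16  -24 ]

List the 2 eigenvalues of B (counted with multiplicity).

det(B - λI) = (12 - λ)(-24 - λ) - (20)·(-16) = λ^2 + 12λ + 32.
This factors as (λ + 8)·(λ + 4) = 0.
Eigenvalues: -8, -4.

-8, -4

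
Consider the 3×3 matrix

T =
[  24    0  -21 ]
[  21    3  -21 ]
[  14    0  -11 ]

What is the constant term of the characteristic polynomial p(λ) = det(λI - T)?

p(0) = det(0·I − T) = det(−T) = (−1)^3·det(T).
det(T) = 90, so p(0) = -90.

-90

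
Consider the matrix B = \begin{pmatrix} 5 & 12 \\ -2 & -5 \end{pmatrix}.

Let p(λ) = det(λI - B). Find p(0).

-1

p(0) = det(0·I − B) = det(−B) = (−1)^2·det(B).
det(B) = -1, so p(0) = -1.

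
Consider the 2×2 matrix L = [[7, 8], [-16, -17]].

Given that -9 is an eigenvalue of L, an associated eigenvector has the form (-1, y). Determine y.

2

We need (L + 9I)v = 0.
L + 9I = [[16, 8], [-16, -8]].
Row 1: (16)·-1 + (8)·y = 0
Row 2: (-16)·-1 + (-8)·y = 0
Solving gives y = 2.
Check: L·(-1, 2) = (9, -18) = -9·(-1, 2).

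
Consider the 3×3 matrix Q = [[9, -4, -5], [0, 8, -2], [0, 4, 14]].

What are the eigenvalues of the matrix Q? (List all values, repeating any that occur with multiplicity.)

9, 10, 12

Set up det(sI - Q) = 0.
Cofactor expansion gives p(s) = s^3 - 31s^2 + 318s - 1080.
Rational-root test: s = 9 gives p(9) = 0.
Factor out (s - 9): p(s) = (s - 9)·(s^2 - 22s + 120).
The quadratic factors as (s - 10)·(s - 12).
Eigenvalues: 9, 10, 12.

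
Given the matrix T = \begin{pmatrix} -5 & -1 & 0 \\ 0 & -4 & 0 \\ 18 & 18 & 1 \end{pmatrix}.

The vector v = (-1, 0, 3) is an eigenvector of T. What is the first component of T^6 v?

First find the eigenvalue: Tv = (5, 0, -15) = -5·(-1, 0, 3), so λ = -5.
Then T^6 v = λ^6·v = (-5)^6·(-1, 0, 3) = 15625·(-1, 0, 3) = (-15625, 0, 46875).

-15625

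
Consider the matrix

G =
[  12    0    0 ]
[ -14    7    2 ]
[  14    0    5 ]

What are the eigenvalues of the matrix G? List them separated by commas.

Compute the characteristic polynomial p(λ) = det(λI - G).
Expanding along the first row, p(λ) = λ^3 - 24λ^2 + 179λ - 420.
Since p(7) = 0, λ = 7 is a root.
Factor out (λ - 7): p(λ) = (λ - 7)·(λ^2 - 17λ + 60).
The quadratic factors as (λ - 5)·(λ - 12).
Eigenvalues: 5, 7, 12.

5, 7, 12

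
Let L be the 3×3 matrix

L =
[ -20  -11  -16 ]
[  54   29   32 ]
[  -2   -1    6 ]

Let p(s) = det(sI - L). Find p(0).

-84

p(0) = det(0·I − L) = det(−L) = (−1)^3·det(L).
det(L) = 84, so p(0) = -84.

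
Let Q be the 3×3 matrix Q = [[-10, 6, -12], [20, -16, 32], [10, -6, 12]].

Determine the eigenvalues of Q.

-10, -4, 0

Compute the characteristic polynomial p(λ) = det(λI - Q).
Expanding along the first row, p(λ) = λ^3 + 14λ^2 + 40λ.
Since p(0) = 0, λ = 0 is a root.
Dividing by λ leaves λ^2 + 14λ + 40.
The quadratic factors as (λ + 10)·(λ + 4).
Eigenvalues: -10, -4, 0.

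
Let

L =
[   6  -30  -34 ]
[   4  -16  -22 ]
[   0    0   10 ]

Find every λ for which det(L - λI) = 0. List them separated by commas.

Compute the characteristic polynomial p(lambda) = det(lambda·I - L).
Cofactor expansion gives p(lambda) = lambda^3 - 76·lambda - 240.
Since p(-6) = 0, lambda = -6 is a root.
Factor out (lambda + 6): p(lambda) = (lambda + 6)·(lambda^2 - 6·lambda - 40).
The quadratic factors as (lambda + 4)·(lambda - 10).
Eigenvalues: -6, -4, 10.

-6, -4, 10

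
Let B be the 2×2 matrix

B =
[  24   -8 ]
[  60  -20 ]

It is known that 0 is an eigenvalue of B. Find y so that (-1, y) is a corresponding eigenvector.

-3

We need (B)v = 0.
B = [[24, -8], [60, -20]].
Row 1: (24)·-1 + (-8)·y = 0
Row 2: (60)·-1 + (-20)·y = 0
Solving gives y = -3.
Check: B·(-1, -3) = (0, 0) = 0·(-1, -3).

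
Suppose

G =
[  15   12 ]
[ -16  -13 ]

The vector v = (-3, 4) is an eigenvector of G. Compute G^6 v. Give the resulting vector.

First find the eigenvalue: Gv = (3, -4) = -1·(-3, 4), so λ = -1.
Then G^6 v = λ^6·v = (-1)^6·(-3, 4) = 1·(-3, 4) = (-3, 4).

(-3, 4)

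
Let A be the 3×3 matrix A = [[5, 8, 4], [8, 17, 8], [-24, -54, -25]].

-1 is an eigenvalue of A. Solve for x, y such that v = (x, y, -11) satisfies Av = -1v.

2, 4

We need (A + 1I)v = 0.
A + 1I = [[6, 8, 4], [8, 18, 8], [-24, -54, -24]].
Row 1: (6)·x + (8)·y + (4)·-11 = 0
Row 2: (8)·x + (18)·y + (8)·-11 = 0
Row 3: (-24)·x + (-54)·y + (-24)·-11 = 0
Solving gives x = 2, y = 4.
Check: A·(2, 4, -11) = (-2, -4, 11) = -1·(2, 4, -11).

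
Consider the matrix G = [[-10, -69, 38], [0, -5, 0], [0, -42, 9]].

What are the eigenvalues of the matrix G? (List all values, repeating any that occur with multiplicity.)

Set up det(sI - G) = 0.
Expanding the 3×3 determinant: p(s) = s^3 + 6s^2 - 85s - 450.
Try s = 9: p(9) = 0, so 9 is a root.
Dividing by (s - 9) leaves s^2 + 15s + 50.
The quadratic factors as (s + 10)·(s + 5).
Eigenvalues: -10, -5, 9.

-10, -5, 9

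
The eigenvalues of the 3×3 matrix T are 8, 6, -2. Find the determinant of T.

det(T) is the product of the eigenvalues: (8) · (6) · (-2) = -96.

-96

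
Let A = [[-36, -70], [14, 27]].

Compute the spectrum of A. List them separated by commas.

det(A - λI) = (-36 - λ)(27 - λ) - (-70)·(14) = λ^2 + 9λ + 8.
This factors as (λ + 8)·(λ + 1) = 0.
Eigenvalues: -8, -1.

-8, -1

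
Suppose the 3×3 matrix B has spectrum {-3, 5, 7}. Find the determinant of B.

-105

det(B) is the product of the eigenvalues: (-3) · (5) · (7) = -105.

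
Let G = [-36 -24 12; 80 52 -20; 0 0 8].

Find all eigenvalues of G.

Set up det(λI - G) = 0.
Expanding along the first row, p(λ) = λ^3 - 24λ^2 + 176λ - 384.
Try λ = 4: p(4) = 0, so 4 is a root.
Factor out (λ - 4): p(λ) = (λ - 4)·(λ^2 - 20λ + 96).
The quadratic factors as (λ - 8)·(λ - 12).
Eigenvalues: 4, 8, 12.

4, 8, 12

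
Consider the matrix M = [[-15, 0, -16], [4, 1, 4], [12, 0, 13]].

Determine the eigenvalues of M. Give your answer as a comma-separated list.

-3, 1, 1

The characteristic polynomial is p(s) = det(sI - M).
Expanding the 3×3 determinant: p(s) = s^3 + s^2 - 5s + 3.
Rational-root test: s = 1 gives p(1) = 0.
Dividing by (s - 1) leaves s^2 + 2s - 3.
The quadratic factors as (s + 3)·(s - 1).
Eigenvalues: -3, 1, 1.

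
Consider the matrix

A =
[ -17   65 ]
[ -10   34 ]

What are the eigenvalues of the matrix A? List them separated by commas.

det(A - μI) = (-17 - μ)(34 - μ) - (65)·(-10) = μ^2 - 17μ + 72.
This factors as (μ - 8)·(μ - 9) = 0.
Eigenvalues: 8, 9.

8, 9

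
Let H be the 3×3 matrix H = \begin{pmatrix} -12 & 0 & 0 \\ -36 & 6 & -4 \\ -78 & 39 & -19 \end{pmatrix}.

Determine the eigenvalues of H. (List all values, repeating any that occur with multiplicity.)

-12, -7, -6

The characteristic polynomial is p(s) = det(sI - H).
Expanding along the first row, p(s) = s^3 + 25s^2 + 198s + 504.
Try s = -7: p(-7) = 0, so -7 is a root.
Factor out (s + 7): p(s) = (s + 7)·(s^2 + 18s + 72).
The quadratic factors as (s + 12)·(s + 6).
Eigenvalues: -12, -7, -6.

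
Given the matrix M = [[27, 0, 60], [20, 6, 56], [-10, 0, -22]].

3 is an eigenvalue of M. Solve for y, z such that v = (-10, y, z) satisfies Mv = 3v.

We need (M - 3I)v = 0.
M - 3I = [[24, 0, 60], [20, 3, 56], [-10, 0, -25]].
Row 1: (24)·-10 + (0)·y + (60)·z = 0
Row 2: (20)·-10 + (3)·y + (56)·z = 0
Row 3: (-10)·-10 + (0)·y + (-25)·z = 0
Solving gives y = -8, z = 4.
Check: M·(-10, -8, 4) = (-30, -24, 12) = 3·(-10, -8, 4).

-8, 4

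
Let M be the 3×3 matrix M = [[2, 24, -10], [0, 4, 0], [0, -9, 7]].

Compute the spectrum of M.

Set up det(rI - M) = 0.
Expanding the 3×3 determinant: p(r) = r^3 - 13r^2 + 50r - 56.
Rational-root test: r = 2 gives p(2) = 0.
Factor out (r - 2): p(r) = (r - 2)·(r^2 - 11r + 28).
The quadratic factors as (r - 4)·(r - 7).
Eigenvalues: 2, 4, 7.

2, 4, 7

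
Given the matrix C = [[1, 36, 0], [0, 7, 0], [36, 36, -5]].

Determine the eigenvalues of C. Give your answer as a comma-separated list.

Compute the characteristic polynomial p(λ) = det(λI - C).
Expanding the 3×3 determinant: p(λ) = λ^3 - 3λ^2 - 33λ + 35.
Try λ = -5: p(-5) = 0, so -5 is a root.
Factor out (λ + 5): p(λ) = (λ + 5)·(λ^2 - 8λ + 7).
The quadratic factors as (λ - 1)·(λ - 7).
Eigenvalues: -5, 1, 7.

-5, 1, 7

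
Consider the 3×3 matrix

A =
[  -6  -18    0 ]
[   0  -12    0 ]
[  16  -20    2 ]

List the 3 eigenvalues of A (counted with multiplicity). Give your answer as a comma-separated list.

The characteristic polynomial is p(r) = det(rI - A).
Expanding along the first row, p(r) = r^3 + 16r^2 + 36r - 144.
Try r = -6: p(-6) = 0, so -6 is a root.
Dividing by (r + 6) leaves r^2 + 10r - 24.
The quadratic factors as (r + 12)·(r - 2).
Eigenvalues: -12, -6, 2.

-12, -6, 2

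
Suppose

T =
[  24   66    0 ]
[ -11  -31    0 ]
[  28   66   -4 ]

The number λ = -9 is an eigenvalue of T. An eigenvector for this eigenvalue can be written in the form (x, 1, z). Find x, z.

-2, -2

We need (T + 9I)v = 0.
T + 9I = [[33, 66, 0], [-11, -22, 0], [28, 66, 5]].
Row 1: (33)·x + (66)·1 + (0)·z = 0
Row 2: (-11)·x + (-22)·1 + (0)·z = 0
Row 3: (28)·x + (66)·1 + (5)·z = 0
Solving gives x = -2, z = -2.
Check: T·(-2, 1, -2) = (18, -9, 18) = -9·(-2, 1, -2).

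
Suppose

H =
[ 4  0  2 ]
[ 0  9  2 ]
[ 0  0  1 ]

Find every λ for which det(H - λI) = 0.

H is upper triangular, so its eigenvalues are the diagonal entries.
Diagonal: 4, 9, 1.

1, 4, 9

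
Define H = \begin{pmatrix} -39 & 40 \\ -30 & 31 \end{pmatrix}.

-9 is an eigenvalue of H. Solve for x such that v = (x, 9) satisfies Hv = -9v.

We need (H + 9I)v = 0.
H + 9I = [[-30, 40], [-30, 40]].
Row 1: (-30)·x + (40)·9 = 0
Row 2: (-30)·x + (40)·9 = 0
Solving gives x = 12.
Check: H·(12, 9) = (-108, -81) = -9·(12, 9).

12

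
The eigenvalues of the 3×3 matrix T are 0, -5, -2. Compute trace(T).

trace(T) is the sum of the eigenvalues: (0) + (-5) + (-2) = -7.

-7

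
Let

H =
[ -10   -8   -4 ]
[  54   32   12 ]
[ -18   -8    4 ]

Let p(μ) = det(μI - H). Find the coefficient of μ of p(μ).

224

p(μ) = μ^3 - 26μ^2 + 224μ - 640.
The coefficient of μ is 224.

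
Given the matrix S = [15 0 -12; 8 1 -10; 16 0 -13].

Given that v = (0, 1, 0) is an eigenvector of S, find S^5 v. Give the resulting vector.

First find the eigenvalue: Sv = (0, 1, 0) = 1·(0, 1, 0), so λ = 1.
Then S^5 v = λ^5·v = 1^5·(0, 1, 0) = 1·(0, 1, 0) = (0, 1, 0).

(0, 1, 0)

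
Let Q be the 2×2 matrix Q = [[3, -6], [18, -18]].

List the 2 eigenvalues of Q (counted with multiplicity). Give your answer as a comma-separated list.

det(Q - λI) = (3 - λ)(-18 - λ) - (-6)·(18) = λ^2 + 15λ + 54.
This factors as (λ + 9)·(λ + 6) = 0.
Eigenvalues: -9, -6.

-9, -6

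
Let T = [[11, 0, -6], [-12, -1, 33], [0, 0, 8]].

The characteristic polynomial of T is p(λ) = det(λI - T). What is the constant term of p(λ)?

p(λ) = λ^3 - 18λ^2 + 69λ + 88.
The constant term is 88.

88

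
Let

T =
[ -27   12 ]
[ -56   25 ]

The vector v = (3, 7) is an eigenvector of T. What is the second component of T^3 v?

7

First find the eigenvalue: Tv = (3, 7) = 1·(3, 7), so λ = 1.
Then T^3 v = λ^3·v = 1^3·(3, 7) = 1·(3, 7) = (3, 7).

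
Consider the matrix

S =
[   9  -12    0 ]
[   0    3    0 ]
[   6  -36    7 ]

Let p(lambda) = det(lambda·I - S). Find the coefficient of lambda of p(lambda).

111

p(lambda) = lambda^3 - 19·lambda^2 + 111·lambda - 189.
The coefficient of lambda is 111.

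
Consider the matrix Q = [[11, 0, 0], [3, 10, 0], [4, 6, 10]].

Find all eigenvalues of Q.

10, 10, 11

Q is lower triangular, so its eigenvalues are the diagonal entries.
Diagonal: 11, 10, 10.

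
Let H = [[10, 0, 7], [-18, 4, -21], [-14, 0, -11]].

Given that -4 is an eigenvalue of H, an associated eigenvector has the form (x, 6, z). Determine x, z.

We need (H + 4I)v = 0.
H + 4I = [[14, 0, 7], [-18, 8, -21], [-14, 0, -7]].
Row 1: (14)·x + (0)·6 + (7)·z = 0
Row 2: (-18)·x + (8)·6 + (-21)·z = 0
Row 3: (-14)·x + (0)·6 + (-7)·z = 0
Solving gives x = -2, z = 4.
Check: H·(-2, 6, 4) = (8, -24, -16) = -4·(-2, 6, 4).

-2, 4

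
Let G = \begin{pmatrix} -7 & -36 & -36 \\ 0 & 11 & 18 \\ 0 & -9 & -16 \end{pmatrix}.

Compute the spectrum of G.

Set up det(rI - G) = 0.
Expanding along the first row, p(r) = r^3 + 12r^2 + 21r - 98.
Try r = -7: p(-7) = 0, so -7 is a root.
Factor out (r + 7): p(r) = (r + 7)·(r^2 + 5r - 14).
The quadratic factors as (r + 7)·(r - 2).
Eigenvalues: -7, -7, 2.

-7, -7, 2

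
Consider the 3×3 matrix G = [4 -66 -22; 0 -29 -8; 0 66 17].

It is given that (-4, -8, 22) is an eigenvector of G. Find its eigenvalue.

-7

Compute Gv: G·(-4, -8, 22) = (28, 56, -154).
Since Gv = λv, compare component 1: 28 = λ·-4, so λ = -7.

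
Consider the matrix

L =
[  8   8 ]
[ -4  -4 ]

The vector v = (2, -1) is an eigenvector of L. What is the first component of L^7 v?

First find the eigenvalue: Lv = (8, -4) = 4·(2, -1), so λ = 4.
Then L^7 v = λ^7·v = 4^7·(2, -1) = 16384·(2, -1) = (32768, -16384).

32768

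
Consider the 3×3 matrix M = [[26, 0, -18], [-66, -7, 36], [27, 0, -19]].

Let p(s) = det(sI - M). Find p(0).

-56

p(0) = det(0·I − M) = det(−M) = (−1)^3·det(M).
det(M) = 56, so p(0) = -56.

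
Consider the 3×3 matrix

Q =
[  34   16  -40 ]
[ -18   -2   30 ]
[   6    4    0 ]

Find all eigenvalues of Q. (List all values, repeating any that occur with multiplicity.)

Compute the characteristic polynomial p(r) = det(rI - Q).
Cofactor expansion gives p(r) = r^3 - 32r^2 + 340r - 1200.
Since p(10) = 0, r = 10 is a root.
Dividing by (r - 10) leaves r^2 - 22r + 120.
The quadratic factors as (r - 10)·(r - 12).
Eigenvalues: 10, 10, 12.

10, 10, 12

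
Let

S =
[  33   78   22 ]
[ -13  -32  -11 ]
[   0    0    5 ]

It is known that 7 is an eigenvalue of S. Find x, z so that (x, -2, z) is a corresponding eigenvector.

6, 0

We need (S - 7I)v = 0.
S - 7I = [[26, 78, 22], [-13, -39, -11], [0, 0, -2]].
Row 1: (26)·x + (78)·-2 + (22)·z = 0
Row 2: (-13)·x + (-39)·-2 + (-11)·z = 0
Row 3: (0)·x + (0)·-2 + (-2)·z = 0
Solving gives x = 6, z = 0.
Check: S·(6, -2, 0) = (42, -14, 0) = 7·(6, -2, 0).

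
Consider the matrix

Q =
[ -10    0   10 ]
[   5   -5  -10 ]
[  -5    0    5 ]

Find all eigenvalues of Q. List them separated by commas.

-5, -5, 0

Set up det(sI - Q) = 0.
Cofactor expansion gives p(s) = s^3 + 10s^2 + 25s.
Try s = 0: p(0) = 0, so 0 is a root.
Dividing by s leaves s^2 + 10s + 25.
The quadratic factor is (s + 5)^2.
Eigenvalues: -5, -5, 0.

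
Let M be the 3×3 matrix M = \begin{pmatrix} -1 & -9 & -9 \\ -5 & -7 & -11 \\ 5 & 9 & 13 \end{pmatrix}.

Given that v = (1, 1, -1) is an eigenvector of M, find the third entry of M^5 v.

1

First find the eigenvalue: Mv = (-1, -1, 1) = -1·(1, 1, -1), so λ = -1.
Then M^5 v = λ^5·v = (-1)^5·(1, 1, -1) = -1·(1, 1, -1) = (-1, -1, 1).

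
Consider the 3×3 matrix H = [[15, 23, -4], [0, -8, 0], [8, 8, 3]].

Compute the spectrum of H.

-8, 7, 11

The characteristic polynomial is p(s) = det(sI - H).
Expanding along the first row, p(s) = s^3 - 10s^2 - 67s + 616.
Since p(7) = 0, s = 7 is a root.
Dividing by (s - 7) leaves s^2 - 3s - 88.
The quadratic factors as (s + 8)·(s - 11).
Eigenvalues: -8, 7, 11.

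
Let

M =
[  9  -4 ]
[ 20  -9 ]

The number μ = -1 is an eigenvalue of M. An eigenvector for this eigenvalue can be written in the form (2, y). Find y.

We need (M + 1I)v = 0.
M + 1I = [[10, -4], [20, -8]].
Row 1: (10)·2 + (-4)·y = 0
Row 2: (20)·2 + (-8)·y = 0
Solving gives y = 5.
Check: M·(2, 5) = (-2, -5) = -1·(2, 5).

5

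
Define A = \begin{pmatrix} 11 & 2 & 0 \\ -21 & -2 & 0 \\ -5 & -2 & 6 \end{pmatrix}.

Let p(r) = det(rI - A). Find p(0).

-120

p(0) = det(0·I − A) = det(−A) = (−1)^3·det(A).
det(A) = 120, so p(0) = -120.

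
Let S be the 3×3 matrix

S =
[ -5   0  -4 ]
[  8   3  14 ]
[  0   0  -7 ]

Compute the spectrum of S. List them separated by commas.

-7, -5, 3

The characteristic polynomial is p(lambda) = det(lambda·I - S).
Cofactor expansion gives p(lambda) = lambda^3 + 9·lambda^2 - lambda - 105.
Rational-root test: lambda = -5 gives p(-5) = 0.
Factor out (lambda + 5): p(lambda) = (lambda + 5)·(lambda^2 + 4·lambda - 21).
The quadratic factors as (lambda + 7)·(lambda - 3).
Eigenvalues: -7, -5, 3.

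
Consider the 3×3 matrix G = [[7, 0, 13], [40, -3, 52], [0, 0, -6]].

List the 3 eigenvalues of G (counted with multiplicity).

Compute the characteristic polynomial p(r) = det(rI - G).
Expanding the 3×3 determinant: p(r) = r^3 + 2r^2 - 45r - 126.
Since p(-3) = 0, r = -3 is a root.
Factor out (r + 3): p(r) = (r + 3)·(r^2 - r - 42).
The quadratic factors as (r + 6)·(r - 7).
Eigenvalues: -6, -3, 7.

-6, -3, 7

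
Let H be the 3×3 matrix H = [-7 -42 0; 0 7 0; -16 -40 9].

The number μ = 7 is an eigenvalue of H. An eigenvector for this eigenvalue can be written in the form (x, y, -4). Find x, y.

-3, 1

We need (H - 7I)v = 0.
H - 7I = [[-14, -42, 0], [0, 0, 0], [-16, -40, 2]].
Row 1: (-14)·x + (-42)·y + (0)·-4 = 0
Row 2: (0)·x + (0)·y + (0)·-4 = 0
Row 3: (-16)·x + (-40)·y + (2)·-4 = 0
Solving gives x = -3, y = 1.
Check: H·(-3, 1, -4) = (-21, 7, -28) = 7·(-3, 1, -4).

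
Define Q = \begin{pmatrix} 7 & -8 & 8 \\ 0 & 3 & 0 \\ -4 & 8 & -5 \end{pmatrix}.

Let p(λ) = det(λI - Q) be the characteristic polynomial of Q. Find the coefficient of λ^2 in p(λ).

-5

The coefficient of λ^2 of det(λI - Q) is −trace(Q).
trace(Q) = (7) + (3) + (-5) = 5, so the coefficient is -5.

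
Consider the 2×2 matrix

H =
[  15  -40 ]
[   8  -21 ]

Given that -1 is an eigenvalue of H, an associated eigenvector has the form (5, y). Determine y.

We need (H + 1I)v = 0.
H + 1I = [[16, -40], [8, -20]].
Row 1: (16)·5 + (-40)·y = 0
Row 2: (8)·5 + (-20)·y = 0
Solving gives y = 2.
Check: H·(5, 2) = (-5, -2) = -1·(5, 2).

2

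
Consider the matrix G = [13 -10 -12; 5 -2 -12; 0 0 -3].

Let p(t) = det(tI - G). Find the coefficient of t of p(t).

-9

p(t) = t^3 - 8t^2 - 9t + 72.
The coefficient of t is -9.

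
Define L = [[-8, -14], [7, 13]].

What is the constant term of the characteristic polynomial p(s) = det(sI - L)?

-6

p(0) = det(0·I − L) = det(−L) = (−1)^2·det(L).
det(L) = -6, so p(0) = -6.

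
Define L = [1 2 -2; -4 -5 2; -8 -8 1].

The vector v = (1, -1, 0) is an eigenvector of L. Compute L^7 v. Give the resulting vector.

(-1, 1, 0)

First find the eigenvalue: Lv = (-1, 1, 0) = -1·(1, -1, 0), so λ = -1.
Then L^7 v = λ^7·v = (-1)^7·(1, -1, 0) = -1·(1, -1, 0) = (-1, 1, 0).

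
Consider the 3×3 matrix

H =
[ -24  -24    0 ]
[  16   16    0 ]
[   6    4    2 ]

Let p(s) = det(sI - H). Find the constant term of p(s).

0

p(s) = s^3 + 6s^2 - 16s.
The constant term is 0.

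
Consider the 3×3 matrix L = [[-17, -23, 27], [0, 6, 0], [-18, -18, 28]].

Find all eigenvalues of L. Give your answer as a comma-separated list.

Compute the characteristic polynomial p(s) = det(sI - L).
Expanding along the first row, p(s) = s^3 - 17s^2 + 76s - 60.
Rational-root test: s = 6 gives p(6) = 0.
Factor out (s - 6): p(s) = (s - 6)·(s^2 - 11s + 10).
The quadratic factors as (s - 1)·(s - 10).
Eigenvalues: 1, 6, 10.

1, 6, 10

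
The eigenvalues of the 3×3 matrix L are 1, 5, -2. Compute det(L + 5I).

180

If L has eigenvalues 1, 5, -2, then L + 5I has eigenvalues 6, 10, 3.
det(L + 5I) = (6) · (10) · (3) = 180.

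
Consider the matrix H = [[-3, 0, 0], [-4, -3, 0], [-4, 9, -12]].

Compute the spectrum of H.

-12, -3, -3

H is lower triangular, so its eigenvalues are the diagonal entries.
Diagonal: -3, -3, -12.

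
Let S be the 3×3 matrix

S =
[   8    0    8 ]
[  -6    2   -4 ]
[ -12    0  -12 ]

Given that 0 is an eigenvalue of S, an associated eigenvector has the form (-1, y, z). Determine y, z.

We need (S)v = 0.
S = [[8, 0, 8], [-6, 2, -4], [-12, 0, -12]].
Row 1: (8)·-1 + (0)·y + (8)·z = 0
Row 2: (-6)·-1 + (2)·y + (-4)·z = 0
Row 3: (-12)·-1 + (0)·y + (-12)·z = 0
Solving gives y = -1, z = 1.
Check: S·(-1, -1, 1) = (0, 0, 0) = 0·(-1, -1, 1).

-1, 1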